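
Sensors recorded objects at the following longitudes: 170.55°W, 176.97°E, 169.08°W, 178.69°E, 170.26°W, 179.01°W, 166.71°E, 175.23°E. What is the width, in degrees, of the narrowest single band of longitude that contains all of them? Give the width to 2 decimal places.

24.21°

Sort the longitudes: -179.01°, -170.55°, -170.26°, -169.08°, +166.71°, +175.23°, +176.97°, +178.69°.
Eastward gaps between consecutive values (wrapping around): 8.46°, 0.29°, 1.18°, 335.79°, 8.52°, 1.74°, 1.72°, 2.30°.
Largest gap = 335.79° ⇒ minimal covering band is its complement: 360° − 335.79° = 24.21°.
Band runs from +166.71° eastward to -169.08°, crossing the antimeridian.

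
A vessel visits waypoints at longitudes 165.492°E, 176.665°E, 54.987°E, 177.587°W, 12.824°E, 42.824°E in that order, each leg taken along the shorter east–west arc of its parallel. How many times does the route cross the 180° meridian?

2

Leg 1: +165.492° → +176.665°, shortest Δλ = 11.173° (east) — does not cross 180°.
Leg 2: +176.665° → +54.987°, shortest Δλ = -121.678° (west) — does not cross 180°.
Leg 3: +54.987° → -177.587°, shortest Δλ = 127.426° (east) — crosses 180°.
Leg 4: -177.587° → +12.824°, shortest Δλ = -169.589° (west) — crosses 180°.
Leg 5: +12.824° → +42.824°, shortest Δλ = 30.0° (east) — does not cross 180°.
Total crossings: 2.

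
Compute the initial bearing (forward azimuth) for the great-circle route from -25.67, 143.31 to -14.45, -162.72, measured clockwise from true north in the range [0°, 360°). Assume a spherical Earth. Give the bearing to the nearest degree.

Δλ = -162.72 − 143.31 = -306.03°; wrapped into (−180°, 180°]: 53.97°.
θ = atan2( sin Δλ · cos φ₂ , cos φ₁ · sin φ₂ − sin φ₁ · cos φ₂ · cos Δλ )
  = atan2(0.78313, 0.02184) = 88.403° → normalised to [0°, 360°): 88.403°.

88°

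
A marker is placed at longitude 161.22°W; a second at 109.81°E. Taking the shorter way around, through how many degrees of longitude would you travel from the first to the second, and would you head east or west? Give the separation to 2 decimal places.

Raw difference: 109.81 − -161.22 = 271.03°.
Normalise into (−180°, 180°]: 271.03° − 360° = -88.97°.
Negative ⇒ the second point lies to the west; separation 88.97°.

88.97° west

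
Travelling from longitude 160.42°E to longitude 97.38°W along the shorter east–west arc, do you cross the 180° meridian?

Yes

Naïve |-97.38 − 160.42| = 257.8° > 180°, so the shorter arc goes the other way round — across 180°.
Signed shortest Δλ = ((-97.38 − 160.42 + 180) mod 360) − 180 = 102.2°.
Going east by 102.2° from +160.42° passes through 180° before reaching -97.38°.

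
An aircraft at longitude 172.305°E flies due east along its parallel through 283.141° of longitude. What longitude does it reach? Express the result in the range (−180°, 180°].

Start at +172.305°; shift +283.141° → +455.446°.
+455.446° lies outside (−180°, 180°]; subtract 360° → +95.446°.

95.446°E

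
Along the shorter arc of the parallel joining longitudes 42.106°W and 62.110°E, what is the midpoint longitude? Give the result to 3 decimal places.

Signed shortest Δλ from -42.106° to +62.110° is +104.216°.
Midpoint longitude = -42.106° + (+104.216°)/2 = -42.106° + 52.108° = +10.002°.

10.002°E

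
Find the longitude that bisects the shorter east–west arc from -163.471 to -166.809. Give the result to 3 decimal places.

Signed shortest Δλ from -163.471° to -166.809° is -3.338°.
Midpoint longitude = -163.471° + (-3.338°)/2 = -163.471° − 1.669° = -165.140°.

-165.140°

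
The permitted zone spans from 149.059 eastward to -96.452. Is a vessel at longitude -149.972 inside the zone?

Yes

Band width going east from +149.059° to -96.452°: ((-96.452 − 149.059) mod 360) = 114.489°.
Offset of -149.972° east of the west edge: ((-149.972 − 149.059) mod 360) = 60.969°.
60.969° ≤ 114.489° ⇒ inside.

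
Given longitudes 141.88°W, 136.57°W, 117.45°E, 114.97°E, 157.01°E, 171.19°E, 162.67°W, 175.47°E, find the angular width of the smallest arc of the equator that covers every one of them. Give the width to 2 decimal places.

Sort the longitudes: -162.67°, -141.88°, -136.57°, +114.97°, +117.45°, +157.01°, +171.19°, +175.47°.
Eastward gaps between consecutive values (wrapping around): 20.79°, 5.31°, 251.54°, 2.48°, 39.56°, 14.18°, 4.28°, 21.86°.
Largest gap = 251.54° ⇒ minimal covering band is its complement: 360° − 251.54° = 108.46°.
Band runs from +114.97° eastward to -136.57°, crossing the antimeridian.

108.46°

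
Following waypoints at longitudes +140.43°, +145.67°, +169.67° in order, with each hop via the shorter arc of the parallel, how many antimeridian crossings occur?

Leg 1: +140.43° → +145.67°, shortest Δλ = 5.24° (east) — does not cross 180°.
Leg 2: +145.67° → +169.67°, shortest Δλ = 24.0° (east) — does not cross 180°.
Total crossings: 0.

0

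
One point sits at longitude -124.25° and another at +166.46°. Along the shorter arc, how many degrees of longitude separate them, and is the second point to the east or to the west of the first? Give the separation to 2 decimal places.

Raw difference: 166.46 − -124.25 = 290.71°.
Normalise into (−180°, 180°]: 290.71° − 360° = -69.29°.
Negative ⇒ the second point lies to the west; separation 69.29°.

69.29° west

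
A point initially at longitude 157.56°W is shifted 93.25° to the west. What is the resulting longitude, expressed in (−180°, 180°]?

Start at -157.56°; shift −93.25° → -250.81°.
-250.81° lies outside (−180°, 180°]; add 360° → +109.19°.

109.19°E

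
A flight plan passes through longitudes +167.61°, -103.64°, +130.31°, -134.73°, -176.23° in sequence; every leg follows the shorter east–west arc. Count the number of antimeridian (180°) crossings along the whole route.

3

Leg 1: +167.61° → -103.64°, shortest Δλ = 88.75° (east) — crosses 180°.
Leg 2: -103.64° → +130.31°, shortest Δλ = -126.05° (west) — crosses 180°.
Leg 3: +130.31° → -134.73°, shortest Δλ = 94.96° (east) — crosses 180°.
Leg 4: -134.73° → -176.23°, shortest Δλ = -41.5° (west) — does not cross 180°.
Total crossings: 3.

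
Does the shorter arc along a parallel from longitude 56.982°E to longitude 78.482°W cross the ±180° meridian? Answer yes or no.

Signed shortest Δλ = ((-78.482 − 56.982 + 180) mod 360) − 180 = -135.464°.
Going west by 135.464° from +56.982° reaches -78.482° without touching 180°.

No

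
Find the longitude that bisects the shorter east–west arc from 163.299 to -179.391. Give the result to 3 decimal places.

+171.954°

Signed shortest Δλ from +163.299° to -179.391° is +17.310°.
Midpoint longitude = +163.299° + (+17.310°)/2 = +163.299° + 8.655° = +171.954°.
(The naïve average (+163.299 + -179.391)/2 = -8.046° is on the wrong side of the globe.)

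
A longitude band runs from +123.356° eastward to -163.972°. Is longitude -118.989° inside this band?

No

Band width going east from +123.356° to -163.972°: ((-163.972 − 123.356) mod 360) = 72.672°.
Offset of -118.989° east of the west edge: ((-118.989 − 123.356) mod 360) = 117.655°.
117.655° > 72.672° ⇒ outside.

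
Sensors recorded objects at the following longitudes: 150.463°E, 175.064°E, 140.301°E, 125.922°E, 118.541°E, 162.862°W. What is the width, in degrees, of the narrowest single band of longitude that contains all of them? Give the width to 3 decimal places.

Sort the longitudes: -162.862°, +118.541°, +125.922°, +140.301°, +150.463°, +175.064°.
Eastward gaps between consecutive values (wrapping around): 281.403°, 7.381°, 14.379°, 10.162°, 24.601°, 22.074°.
Largest gap = 281.403° ⇒ minimal covering band is its complement: 360° − 281.403° = 78.597°.
Band runs from +118.541° eastward to -162.862°, crossing the antimeridian.

78.597°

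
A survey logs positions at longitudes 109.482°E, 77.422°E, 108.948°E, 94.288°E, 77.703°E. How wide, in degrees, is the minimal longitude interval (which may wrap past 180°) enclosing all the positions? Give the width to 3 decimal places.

Sort the longitudes: +77.422°, +77.703°, +94.288°, +108.948°, +109.482°.
Eastward gaps between consecutive values (wrapping around): 0.281°, 16.585°, 14.660°, 0.534°, 327.940°.
Largest gap = 327.940° ⇒ minimal covering band is its complement: 360° − 327.940° = 32.060°.
Band runs from +77.422° eastward to +109.482°.

32.060°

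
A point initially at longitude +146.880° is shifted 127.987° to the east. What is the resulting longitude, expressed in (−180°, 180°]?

Start at +146.880°; shift +127.987° → +274.867°.
+274.867° lies outside (−180°, 180°]; subtract 360° → -85.133°.

-85.133°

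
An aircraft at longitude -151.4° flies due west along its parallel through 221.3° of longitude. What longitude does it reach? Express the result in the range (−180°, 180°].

-12.7°

Start at -151.4°; shift −221.3° → -372.7°.
-372.7° lies outside (−180°, 180°]; add 360° → -12.7°.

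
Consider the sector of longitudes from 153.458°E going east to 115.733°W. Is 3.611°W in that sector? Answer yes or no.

No

Band width going east from +153.458° to -115.733°: ((-115.733 − 153.458) mod 360) = 90.809°.
Offset of -3.611° east of the west edge: ((-3.611 − 153.458) mod 360) = 202.931°.
202.931° > 90.809° ⇒ outside.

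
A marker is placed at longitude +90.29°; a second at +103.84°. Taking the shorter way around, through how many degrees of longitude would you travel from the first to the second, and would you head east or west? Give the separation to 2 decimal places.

Raw difference: 103.84 − 90.29 = 13.55°.
Normalise into (−180°, 180°]: 13.55° stays 13.55°.
Positive ⇒ the second point lies to the east; separation 13.55°.

13.55° east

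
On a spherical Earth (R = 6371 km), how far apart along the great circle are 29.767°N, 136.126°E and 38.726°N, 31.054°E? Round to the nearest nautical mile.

4940 nmi

Δλ = 31.054 − 136.126 = -105.072°.
Δφ = 38.726 − 29.767 = 8.959°.
a = sin²(Δφ/2) + cos φ₁ · cos φ₂ · sin²(Δλ/2) = 0.432752.
c = 2·atan2(√a, √(1−a)) = 1.43589 rad → d = 6371·c ≈ 9148.06 km ≈ 4939.56 nmi.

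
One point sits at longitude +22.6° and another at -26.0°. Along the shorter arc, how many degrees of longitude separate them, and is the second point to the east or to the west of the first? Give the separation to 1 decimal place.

Raw difference: -26.0 − 22.6 = -48.6°.
Normalise into (−180°, 180°]: -48.6° stays -48.6°.
Negative ⇒ the second point lies to the west; separation 48.6°.

48.6° west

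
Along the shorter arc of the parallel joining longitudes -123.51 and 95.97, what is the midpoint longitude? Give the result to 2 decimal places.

+166.23°

Signed shortest Δλ from -123.51° to +95.97° is -140.52°.
Midpoint longitude = -123.51° + (-140.52°)/2 = -123.51° − 70.26° = -193.77°.
Normalise into (−180°, 180°]: +166.23°.
(The naïve average (-123.51 + +95.97)/2 = -13.77° is on the wrong side of the globe.)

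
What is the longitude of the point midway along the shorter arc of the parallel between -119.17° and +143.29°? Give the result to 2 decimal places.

-167.94°

Signed shortest Δλ from -119.17° to +143.29° is -97.54°.
Midpoint longitude = -119.17° + (-97.54°)/2 = -119.17° − 48.77° = -167.94°.
(The naïve average (-119.17 + +143.29)/2 = 12.06° is on the wrong side of the globe.)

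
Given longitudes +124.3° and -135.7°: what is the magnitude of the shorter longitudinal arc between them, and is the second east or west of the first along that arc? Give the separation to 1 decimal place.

Raw difference: -135.7 − 124.3 = -260.0°.
Normalise into (−180°, 180°]: -260.0° + 360° = 100.0°.
Positive ⇒ the second point lies to the east; separation 100.0°.

100.0° east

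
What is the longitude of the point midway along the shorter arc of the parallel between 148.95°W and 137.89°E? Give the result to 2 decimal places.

174.47°E

Signed shortest Δλ from -148.95° to +137.89° is -73.16°.
Midpoint longitude = -148.95° + (-73.16°)/2 = -148.95° − 36.58° = -185.53°.
Normalise into (−180°, 180°]: +174.47°.
(The naïve average (-148.95 + +137.89)/2 = -5.53° is on the wrong side of the globe.)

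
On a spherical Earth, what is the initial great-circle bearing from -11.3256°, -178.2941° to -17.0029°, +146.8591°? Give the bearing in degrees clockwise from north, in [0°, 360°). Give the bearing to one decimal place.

Δλ = 146.8591 − -178.2941 = 325.1532°; wrapped into (−180°, 180°]: -34.8468°.
θ = atan2( sin Δλ · cos φ₂ , cos φ₁ · sin φ₂ − sin φ₁ · cos φ₂ · cos Δλ )
  = atan2(-0.54641, -0.13260) = -103.641° → normalised to [0°, 360°): 256.359°.

256.4°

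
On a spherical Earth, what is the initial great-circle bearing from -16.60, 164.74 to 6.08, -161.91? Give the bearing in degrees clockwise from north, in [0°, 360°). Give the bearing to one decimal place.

58.2°

Δλ = -161.91 − 164.74 = -326.65°; wrapped into (−180°, 180°]: 33.35°.
θ = atan2( sin Δλ · cos φ₂ , cos φ₁ · sin φ₂ − sin φ₁ · cos φ₂ · cos Δλ )
  = atan2(0.54666, 0.33880) = 58.211° → normalised to [0°, 360°): 58.211°.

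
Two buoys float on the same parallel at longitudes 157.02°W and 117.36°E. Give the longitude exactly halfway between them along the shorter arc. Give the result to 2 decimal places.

Signed shortest Δλ from -157.02° to +117.36° is -85.62°.
Midpoint longitude = -157.02° + (-85.62°)/2 = -157.02° − 42.81° = -199.83°.
Normalise into (−180°, 180°]: +160.17°.
(The naïve average (-157.02 + +117.36)/2 = -19.83° is on the wrong side of the globe.)

160.17°E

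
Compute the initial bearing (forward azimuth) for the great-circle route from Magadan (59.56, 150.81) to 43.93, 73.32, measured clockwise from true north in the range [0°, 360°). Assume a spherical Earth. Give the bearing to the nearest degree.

Δλ = 73.32 − 150.81 = -77.49°.
θ = atan2( sin Δλ · cos φ₂ , cos φ₁ · sin φ₂ − sin φ₁ · cos φ₂ · cos Δλ )
  = atan2(-0.70309, 0.21700) = -72.848° → normalised to [0°, 360°): 287.152°.

287°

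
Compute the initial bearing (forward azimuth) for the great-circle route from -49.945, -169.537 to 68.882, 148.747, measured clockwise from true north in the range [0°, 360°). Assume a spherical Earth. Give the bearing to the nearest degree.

343°

Δλ = 148.747 − -169.537 = 318.284°; wrapped into (−180°, 180°]: -41.716°.
θ = atan2( sin Δλ · cos φ₂ , cos φ₁ · sin φ₂ − sin φ₁ · cos φ₂ · cos Δλ )
  = atan2(-0.23975, 0.80616) = -16.562° → normalised to [0°, 360°): 343.438°.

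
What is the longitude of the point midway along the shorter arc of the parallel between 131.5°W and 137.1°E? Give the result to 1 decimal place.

Signed shortest Δλ from -131.5° to +137.1° is -91.4°.
Midpoint longitude = -131.5° + (-91.4°)/2 = -131.5° − 45.7° = -177.2°.
(The naïve average (-131.5 + +137.1)/2 = 2.8° is on the wrong side of the globe.)

177.2°W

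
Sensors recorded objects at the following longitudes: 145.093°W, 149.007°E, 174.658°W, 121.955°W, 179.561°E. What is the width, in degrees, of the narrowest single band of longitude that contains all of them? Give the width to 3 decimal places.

Sort the longitudes: -174.658°, -145.093°, -121.955°, +149.007°, +179.561°.
Eastward gaps between consecutive values (wrapping around): 29.565°, 23.138°, 270.962°, 30.554°, 5.781°.
Largest gap = 270.962° ⇒ minimal covering band is its complement: 360° − 270.962° = 89.038°.
Band runs from +149.007° eastward to -121.955°, crossing the antimeridian.

89.038°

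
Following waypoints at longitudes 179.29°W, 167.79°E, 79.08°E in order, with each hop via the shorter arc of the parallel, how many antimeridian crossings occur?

Leg 1: -179.29° → +167.79°, shortest Δλ = -12.92° (west) — crosses 180°.
Leg 2: +167.79° → +79.08°, shortest Δλ = -88.71° (west) — does not cross 180°.
Total crossings: 1.

1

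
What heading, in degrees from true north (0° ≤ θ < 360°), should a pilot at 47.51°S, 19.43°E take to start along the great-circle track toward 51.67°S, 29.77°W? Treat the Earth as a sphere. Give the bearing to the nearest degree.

244°

Δλ = -29.77 − 19.43 = -49.20°.
θ = atan2( sin Δλ · cos φ₂ , cos φ₁ · sin φ₂ − sin φ₁ · cos φ₂ · cos Δλ )
  = atan2(-0.46948, -0.23104) = -116.203° → normalised to [0°, 360°): 243.797°.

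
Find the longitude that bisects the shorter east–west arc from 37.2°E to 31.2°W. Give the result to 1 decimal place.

3.0°E

Signed shortest Δλ from +37.2° to -31.2° is -68.4°.
Midpoint longitude = +37.2° + (-68.4°)/2 = +37.2° − 34.2° = +3.0°.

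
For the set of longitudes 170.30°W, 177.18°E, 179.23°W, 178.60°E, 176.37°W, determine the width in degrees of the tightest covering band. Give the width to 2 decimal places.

Sort the longitudes: -179.23°, -176.37°, -170.30°, +177.18°, +178.60°.
Eastward gaps between consecutive values (wrapping around): 2.86°, 6.07°, 347.48°, 1.42°, 2.17°.
Largest gap = 347.48° ⇒ minimal covering band is its complement: 360° − 347.48° = 12.52°.
Band runs from +177.18° eastward to -170.30°, crossing the antimeridian.

12.52°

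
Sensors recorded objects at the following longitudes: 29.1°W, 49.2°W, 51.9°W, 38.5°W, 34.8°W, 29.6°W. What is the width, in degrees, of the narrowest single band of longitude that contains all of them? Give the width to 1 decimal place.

Sort the longitudes: -51.9°, -49.2°, -38.5°, -34.8°, -29.6°, -29.1°.
Eastward gaps between consecutive values (wrapping around): 2.7°, 10.7°, 3.7°, 5.2°, 0.5°, 337.2°.
Largest gap = 337.2° ⇒ minimal covering band is its complement: 360° − 337.2° = 22.8°.
Band runs from -51.9° eastward to -29.1°.

22.8°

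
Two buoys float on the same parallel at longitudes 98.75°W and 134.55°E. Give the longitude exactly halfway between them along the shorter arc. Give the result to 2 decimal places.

162.10°W

Signed shortest Δλ from -98.75° to +134.55° is -126.70°.
Midpoint longitude = -98.75° + (-126.70°)/2 = -98.75° − 63.35° = -162.10°.
(The naïve average (-98.75 + +134.55)/2 = 17.9° is on the wrong side of the globe.)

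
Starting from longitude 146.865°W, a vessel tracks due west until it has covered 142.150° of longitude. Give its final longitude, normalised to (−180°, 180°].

70.985°E

Start at -146.865°; shift −142.150° → -289.015°.
-289.015° lies outside (−180°, 180°]; add 360° → +70.985°.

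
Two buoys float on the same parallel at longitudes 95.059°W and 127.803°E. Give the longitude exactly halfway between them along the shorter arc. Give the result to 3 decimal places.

163.628°W

Signed shortest Δλ from -95.059° to +127.803° is -137.138°.
Midpoint longitude = -95.059° + (-137.138°)/2 = -95.059° − 68.569° = -163.628°.
(The naïve average (-95.059 + +127.803)/2 = 16.372° is on the wrong side of the globe.)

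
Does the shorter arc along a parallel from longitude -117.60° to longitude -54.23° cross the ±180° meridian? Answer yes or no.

Signed shortest Δλ = ((-54.23 − -117.60 + 180) mod 360) − 180 = 63.37°.
Going east by 63.37° from -117.60° reaches -54.23° without touching 180°.

No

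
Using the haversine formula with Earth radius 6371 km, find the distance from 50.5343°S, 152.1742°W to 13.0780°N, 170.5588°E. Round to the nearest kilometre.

Δλ = 170.5588 − -152.1742 = 322.7330°; wrapped into (−180°, 180°]: -37.2670°.
Δφ = 13.0780 − -50.5343 = 63.6123°.
a = sin²(Δφ/2) + cos φ₁ · cos φ₂ · sin²(Δλ/2) = 0.340985.
c = 2·atan2(√a, √(1−a)) = 1.24715 rad → d = 6371·c ≈ 7945.56 km.

7946 km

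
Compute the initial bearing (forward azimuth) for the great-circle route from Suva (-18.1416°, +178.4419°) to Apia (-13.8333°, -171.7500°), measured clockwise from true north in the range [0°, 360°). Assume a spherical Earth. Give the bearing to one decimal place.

66.9°

Δλ = -171.7500 − 178.4419 = -350.1919°; wrapped into (−180°, 180°]: 9.8081°.
θ = atan2( sin Δλ · cos φ₂ , cos φ₁ · sin φ₂ − sin φ₁ · cos φ₂ · cos Δλ )
  = atan2(0.16541, 0.07070) = 66.856° → normalised to [0°, 360°): 66.856°.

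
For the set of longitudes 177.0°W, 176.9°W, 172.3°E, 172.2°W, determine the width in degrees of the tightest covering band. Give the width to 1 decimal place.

Sort the longitudes: -177.0°, -176.9°, -172.2°, +172.3°.
Eastward gaps between consecutive values (wrapping around): 0.1°, 4.7°, 344.5°, 10.7°.
Largest gap = 344.5° ⇒ minimal covering band is its complement: 360° − 344.5° = 15.5°.
Band runs from +172.3° eastward to -172.2°, crossing the antimeridian.

15.5°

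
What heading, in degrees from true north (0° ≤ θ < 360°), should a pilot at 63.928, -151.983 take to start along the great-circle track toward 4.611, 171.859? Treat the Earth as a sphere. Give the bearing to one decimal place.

220.5°

Δλ = 171.859 − -151.983 = 323.842°; wrapped into (−180°, 180°]: -36.158°.
θ = atan2( sin Δλ · cos φ₂ , cos φ₁ · sin φ₂ − sin φ₁ · cos φ₂ · cos Δλ )
  = atan2(-0.58810, -0.68756) = -139.458° → normalised to [0°, 360°): 220.542°.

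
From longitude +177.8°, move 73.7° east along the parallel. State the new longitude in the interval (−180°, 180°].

-108.5°

Start at +177.8°; shift +73.7° → +251.5°.
+251.5° lies outside (−180°, 180°]; subtract 360° → -108.5°.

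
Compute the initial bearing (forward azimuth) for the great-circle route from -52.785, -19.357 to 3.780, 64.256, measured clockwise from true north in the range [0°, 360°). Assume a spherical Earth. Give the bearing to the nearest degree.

83°

Δλ = 64.256 − -19.357 = 83.613°.
θ = atan2( sin Δλ · cos φ₂ , cos φ₁ · sin φ₂ − sin φ₁ · cos φ₂ · cos Δλ )
  = atan2(0.99163, 0.12827) = 82.630° → normalised to [0°, 360°): 82.630°.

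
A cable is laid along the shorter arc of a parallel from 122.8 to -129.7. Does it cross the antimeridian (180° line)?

Yes

Naïve |-129.7 − 122.8| = 252.5° > 180°, so the shorter arc goes the other way round — across 180°.
Signed shortest Δλ = ((-129.7 − 122.8 + 180) mod 360) − 180 = 107.5°.
Going east by 107.5° from +122.8° passes through 180° before reaching -129.7°.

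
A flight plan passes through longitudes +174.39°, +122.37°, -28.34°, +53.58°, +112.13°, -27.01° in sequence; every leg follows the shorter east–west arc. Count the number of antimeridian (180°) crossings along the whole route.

0

Leg 1: +174.39° → +122.37°, shortest Δλ = -52.02° (west) — does not cross 180°.
Leg 2: +122.37° → -28.34°, shortest Δλ = -150.71° (west) — does not cross 180°.
Leg 3: -28.34° → +53.58°, shortest Δλ = 81.92° (east) — does not cross 180°.
Leg 4: +53.58° → +112.13°, shortest Δλ = 58.55° (east) — does not cross 180°.
Leg 5: +112.13° → -27.01°, shortest Δλ = -139.14° (west) — does not cross 180°.
Total crossings: 0.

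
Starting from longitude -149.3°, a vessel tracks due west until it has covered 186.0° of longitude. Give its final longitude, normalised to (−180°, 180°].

Start at -149.3°; shift −186.0° → -335.3°.
-335.3° lies outside (−180°, 180°]; add 360° → +24.7°.

+24.7°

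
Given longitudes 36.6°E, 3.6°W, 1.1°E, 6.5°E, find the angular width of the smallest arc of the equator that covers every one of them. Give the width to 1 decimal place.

40.2°

Sort the longitudes: -3.6°, +1.1°, +6.5°, +36.6°.
Eastward gaps between consecutive values (wrapping around): 4.7°, 5.4°, 30.1°, 319.8°.
Largest gap = 319.8° ⇒ minimal covering band is its complement: 360° − 319.8° = 40.2°.
Band runs from -3.6° eastward to +36.6°.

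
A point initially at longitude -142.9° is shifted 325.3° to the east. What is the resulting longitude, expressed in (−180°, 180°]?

Start at -142.9°; shift +325.3° → +182.4°.
+182.4° lies outside (−180°, 180°]; subtract 360° → -177.6°.

-177.6°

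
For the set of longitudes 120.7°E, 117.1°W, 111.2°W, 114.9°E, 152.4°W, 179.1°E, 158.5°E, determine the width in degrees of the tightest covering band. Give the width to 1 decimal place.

Sort the longitudes: -152.4°, -117.1°, -111.2°, +114.9°, +120.7°, +158.5°, +179.1°.
Eastward gaps between consecutive values (wrapping around): 35.3°, 5.9°, 226.1°, 5.8°, 37.8°, 20.6°, 28.5°.
Largest gap = 226.1° ⇒ minimal covering band is its complement: 360° − 226.1° = 133.9°.
Band runs from +114.9° eastward to -111.2°, crossing the antimeridian.

133.9°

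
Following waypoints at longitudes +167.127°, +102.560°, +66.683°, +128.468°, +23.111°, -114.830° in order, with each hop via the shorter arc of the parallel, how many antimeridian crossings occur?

Leg 1: +167.127° → +102.560°, shortest Δλ = -64.567° (west) — does not cross 180°.
Leg 2: +102.560° → +66.683°, shortest Δλ = -35.877° (west) — does not cross 180°.
Leg 3: +66.683° → +128.468°, shortest Δλ = 61.785° (east) — does not cross 180°.
Leg 4: +128.468° → +23.111°, shortest Δλ = -105.357° (west) — does not cross 180°.
Leg 5: +23.111° → -114.830°, shortest Δλ = -137.941° (west) — does not cross 180°.
Total crossings: 0.

0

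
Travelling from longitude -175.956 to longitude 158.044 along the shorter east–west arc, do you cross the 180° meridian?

Naïve |158.044 − -175.956| = 334.0° > 180°, so the shorter arc goes the other way round — across 180°.
Signed shortest Δλ = ((158.044 − -175.956 + 180) mod 360) − 180 = -26.0°.
Going west by 26.0° from -175.956° passes through 180° before reaching +158.044°.

Yes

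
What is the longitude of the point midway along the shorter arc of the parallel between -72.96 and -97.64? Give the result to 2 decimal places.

Signed shortest Δλ from -72.96° to -97.64° is -24.68°.
Midpoint longitude = -72.96° + (-24.68°)/2 = -72.96° − 12.34° = -85.30°.

-85.30°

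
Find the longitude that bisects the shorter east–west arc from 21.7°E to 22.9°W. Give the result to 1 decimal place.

0.6°W

Signed shortest Δλ from +21.7° to -22.9° is -44.6°.
Midpoint longitude = +21.7° + (-44.6°)/2 = +21.7° − 22.3° = -0.6°.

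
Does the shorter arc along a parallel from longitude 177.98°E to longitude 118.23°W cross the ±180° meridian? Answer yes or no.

Naïve |-118.23 − 177.98| = 296.21° > 180°, so the shorter arc goes the other way round — across 180°.
Signed shortest Δλ = ((-118.23 − 177.98 + 180) mod 360) − 180 = 63.79°.
Going east by 63.79° from +177.98° passes through 180° before reaching -118.23°.

Yes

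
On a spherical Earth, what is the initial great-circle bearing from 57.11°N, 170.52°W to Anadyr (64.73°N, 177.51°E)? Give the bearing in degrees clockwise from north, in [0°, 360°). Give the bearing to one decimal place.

Δλ = 177.51 − -170.52 = 348.03°; wrapped into (−180°, 180°]: -11.97°.
θ = atan2( sin Δλ · cos φ₂ , cos φ₁ · sin φ₂ − sin φ₁ · cos φ₂ · cos Δλ )
  = atan2(-0.08854, 0.14040) = -32.236° → normalised to [0°, 360°): 327.764°.

327.8°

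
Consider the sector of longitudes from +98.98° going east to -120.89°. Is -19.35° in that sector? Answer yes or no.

No

Band width going east from +98.98° to -120.89°: ((-120.89 − 98.98) mod 360) = 140.13°.
Offset of -19.35° east of the west edge: ((-19.35 − 98.98) mod 360) = 241.67°.
241.67° > 140.13° ⇒ outside.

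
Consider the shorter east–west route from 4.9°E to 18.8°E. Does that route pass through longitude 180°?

Signed shortest Δλ = ((18.8 − 4.9 + 180) mod 360) − 180 = 13.9°.
Going east by 13.9° from +4.9° reaches +18.8° without touching 180°.

No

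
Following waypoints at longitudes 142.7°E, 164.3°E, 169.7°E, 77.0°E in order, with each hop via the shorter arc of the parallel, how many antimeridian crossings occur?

0

Leg 1: +142.7° → +164.3°, shortest Δλ = 21.6° (east) — does not cross 180°.
Leg 2: +164.3° → +169.7°, shortest Δλ = 5.4° (east) — does not cross 180°.
Leg 3: +169.7° → +77.0°, shortest Δλ = -92.7° (west) — does not cross 180°.
Total crossings: 0.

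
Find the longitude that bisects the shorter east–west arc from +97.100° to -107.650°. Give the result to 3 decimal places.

+174.725°

Signed shortest Δλ from +97.100° to -107.650° is +155.250°.
Midpoint longitude = +97.100° + (+155.250°)/2 = +97.100° + 77.625° = +174.725°.
(The naïve average (+97.100 + -107.650)/2 = -5.275° is on the wrong side of the globe.)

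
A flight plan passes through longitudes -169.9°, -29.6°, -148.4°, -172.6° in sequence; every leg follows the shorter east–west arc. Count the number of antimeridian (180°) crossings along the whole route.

0

Leg 1: -169.9° → -29.6°, shortest Δλ = 140.3° (east) — does not cross 180°.
Leg 2: -29.6° → -148.4°, shortest Δλ = -118.8° (west) — does not cross 180°.
Leg 3: -148.4° → -172.6°, shortest Δλ = -24.2° (west) — does not cross 180°.
Total crossings: 0.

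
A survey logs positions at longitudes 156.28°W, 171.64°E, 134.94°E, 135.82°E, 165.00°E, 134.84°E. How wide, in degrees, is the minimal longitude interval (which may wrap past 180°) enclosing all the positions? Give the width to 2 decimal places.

Sort the longitudes: -156.28°, +134.84°, +134.94°, +135.82°, +165.00°, +171.64°.
Eastward gaps between consecutive values (wrapping around): 291.12°, 0.10°, 0.88°, 29.18°, 6.64°, 32.08°.
Largest gap = 291.12° ⇒ minimal covering band is its complement: 360° − 291.12° = 68.88°.
Band runs from +134.84° eastward to -156.28°, crossing the antimeridian.

68.88°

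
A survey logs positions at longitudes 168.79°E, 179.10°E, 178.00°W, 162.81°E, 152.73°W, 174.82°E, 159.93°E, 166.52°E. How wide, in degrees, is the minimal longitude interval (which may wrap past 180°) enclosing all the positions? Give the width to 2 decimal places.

47.34°

Sort the longitudes: -178.00°, -152.73°, +159.93°, +162.81°, +166.52°, +168.79°, +174.82°, +179.10°.
Eastward gaps between consecutive values (wrapping around): 25.27°, 312.66°, 2.88°, 3.71°, 2.27°, 6.03°, 4.28°, 2.90°.
Largest gap = 312.66° ⇒ minimal covering band is its complement: 360° − 312.66° = 47.34°.
Band runs from +159.93° eastward to -152.73°, crossing the antimeridian.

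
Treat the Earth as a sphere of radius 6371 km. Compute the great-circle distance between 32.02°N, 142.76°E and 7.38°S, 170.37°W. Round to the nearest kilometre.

6622 km

Δλ = -170.37 − 142.76 = -313.13°; wrapped into (−180°, 180°]: 46.87°.
Δφ = -7.38 − 32.02 = -39.40°.
a = sin²(Δφ/2) + cos φ₁ · cos φ₂ · sin²(Δλ/2) = 0.246630.
c = 2·atan2(√a, √(1−a)) = 1.03940 rad → d = 6371·c ≈ 6622.01 km.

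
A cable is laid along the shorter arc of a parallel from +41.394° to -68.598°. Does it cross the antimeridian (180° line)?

Signed shortest Δλ = ((-68.598 − 41.394 + 180) mod 360) − 180 = -109.992°.
Going west by 109.992° from +41.394° reaches -68.598° without touching 180°.

No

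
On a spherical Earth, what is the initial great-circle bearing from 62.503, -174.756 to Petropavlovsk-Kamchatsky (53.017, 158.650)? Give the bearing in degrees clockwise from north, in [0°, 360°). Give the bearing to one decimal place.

Δλ = 158.650 − -174.756 = 333.406°; wrapped into (−180°, 180°]: -26.594°.
θ = atan2( sin Δλ · cos φ₂ , cos φ₁ · sin φ₂ − sin φ₁ · cos φ₂ · cos Δλ )
  = atan2(-0.26931, -0.10835) = -111.916° → normalised to [0°, 360°): 248.084°.

248.1°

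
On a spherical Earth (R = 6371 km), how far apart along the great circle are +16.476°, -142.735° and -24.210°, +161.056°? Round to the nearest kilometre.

7592 km

Δλ = 161.056 − -142.735 = 303.791°; wrapped into (−180°, 180°]: -56.209°.
Δφ = -24.210 − 16.476 = -40.686°.
a = sin²(Δφ/2) + cos φ₁ · cos φ₂ · sin²(Δλ/2) = 0.314942.
c = 2·atan2(√a, √(1−a)) = 1.19166 rad → d = 6371·c ≈ 7592.08 km.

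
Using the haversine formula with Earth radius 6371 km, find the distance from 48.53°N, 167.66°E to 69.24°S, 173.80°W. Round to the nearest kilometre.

Δλ = -173.80 − 167.66 = -341.46°; wrapped into (−180°, 180°]: 18.54°.
Δφ = -69.24 − 48.53 = -117.77°.
a = sin²(Δφ/2) + cos φ₁ · cos φ₂ · sin²(Δλ/2) = 0.739053.
c = 2·atan2(√a, √(1−a)) = 2.06929 rad → d = 6371·c ≈ 13183.46 km.

13183 km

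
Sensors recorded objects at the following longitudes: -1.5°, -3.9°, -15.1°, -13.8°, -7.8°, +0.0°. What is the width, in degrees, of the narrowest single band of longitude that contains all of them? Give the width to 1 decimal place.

Sort the longitudes: -15.1°, -13.8°, -7.8°, -3.9°, -1.5°, -0.0°.
Eastward gaps between consecutive values (wrapping around): 1.3°, 6.0°, 3.9°, 2.4°, 1.5°, 344.9°.
Largest gap = 344.9° ⇒ minimal covering band is its complement: 360° − 344.9° = 15.1°.
Band runs from -15.1° eastward to +0.0°.

15.1°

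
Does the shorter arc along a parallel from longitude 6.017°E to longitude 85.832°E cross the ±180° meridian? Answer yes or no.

Signed shortest Δλ = ((85.832 − 6.017 + 180) mod 360) − 180 = 79.815°.
Going east by 79.815° from +6.017° reaches +85.832° without touching 180°.

No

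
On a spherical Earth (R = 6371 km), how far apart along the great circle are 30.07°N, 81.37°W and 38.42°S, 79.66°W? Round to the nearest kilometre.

Δλ = -79.66 − -81.37 = 1.71°.
Δφ = -38.42 − 30.07 = -68.49°.
a = sin²(Δφ/2) + cos φ₁ · cos φ₂ · sin²(Δλ/2) = 0.316819.
c = 2·atan2(√a, √(1−a)) = 1.19570 rad → d = 6371·c ≈ 7617.81 km.

7618 km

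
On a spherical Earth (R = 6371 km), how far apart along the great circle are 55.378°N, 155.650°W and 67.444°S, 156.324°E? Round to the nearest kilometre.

14221 km

Δλ = 156.324 − -155.650 = 311.974°; wrapped into (−180°, 180°]: -48.026°.
Δφ = -67.444 − 55.378 = -122.822°.
a = sin²(Δφ/2) + cos φ₁ · cos φ₂ · sin²(Δλ/2) = 0.807107.
c = 2·atan2(√a, √(1−a)) = 2.23219 rad → d = 6371·c ≈ 14221.25 km.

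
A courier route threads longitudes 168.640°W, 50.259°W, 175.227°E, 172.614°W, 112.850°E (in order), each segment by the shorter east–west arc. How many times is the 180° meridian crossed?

Leg 1: -168.640° → -50.259°, shortest Δλ = 118.381° (east) — does not cross 180°.
Leg 2: -50.259° → +175.227°, shortest Δλ = -134.514° (west) — crosses 180°.
Leg 3: +175.227° → -172.614°, shortest Δλ = 12.159° (east) — crosses 180°.
Leg 4: -172.614° → +112.850°, shortest Δλ = -74.536° (west) — crosses 180°.
Total crossings: 3.

3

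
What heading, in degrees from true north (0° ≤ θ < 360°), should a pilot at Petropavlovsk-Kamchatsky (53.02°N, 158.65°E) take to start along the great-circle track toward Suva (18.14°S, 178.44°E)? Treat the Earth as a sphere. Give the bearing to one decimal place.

Δλ = 178.44 − 158.65 = 19.79°.
θ = atan2( sin Δλ · cos φ₂ , cos φ₁ · sin φ₂ − sin φ₁ · cos φ₂ · cos Δλ )
  = atan2(0.32175, -0.90159) = 160.360° → normalised to [0°, 360°): 160.360°.

160.4°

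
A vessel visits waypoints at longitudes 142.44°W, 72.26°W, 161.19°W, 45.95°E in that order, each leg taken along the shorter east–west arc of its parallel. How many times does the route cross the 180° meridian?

Leg 1: -142.44° → -72.26°, shortest Δλ = 70.18° (east) — does not cross 180°.
Leg 2: -72.26° → -161.19°, shortest Δλ = -88.93° (west) — does not cross 180°.
Leg 3: -161.19° → +45.95°, shortest Δλ = -152.86° (west) — crosses 180°.
Total crossings: 1.

1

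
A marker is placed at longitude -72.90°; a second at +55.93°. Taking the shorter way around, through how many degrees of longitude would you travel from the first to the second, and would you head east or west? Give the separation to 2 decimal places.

128.83° east

Raw difference: 55.93 − -72.90 = 128.83°.
Normalise into (−180°, 180°]: 128.83° stays 128.83°.
Positive ⇒ the second point lies to the east; separation 128.83°.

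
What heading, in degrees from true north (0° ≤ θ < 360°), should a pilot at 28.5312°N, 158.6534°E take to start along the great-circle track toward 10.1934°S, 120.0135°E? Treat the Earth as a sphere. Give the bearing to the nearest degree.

230°

Δλ = 120.0135 − 158.6534 = -38.6399°.
θ = atan2( sin Δλ · cos φ₂ , cos φ₁ · sin φ₂ − sin φ₁ · cos φ₂ · cos Δλ )
  = atan2(-0.61457, -0.52267) = -130.380° → normalised to [0°, 360°): 229.620°.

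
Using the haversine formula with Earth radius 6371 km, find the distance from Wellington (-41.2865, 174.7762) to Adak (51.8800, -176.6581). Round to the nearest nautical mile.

5612 nmi

Δλ = -176.6581 − 174.7762 = -351.4343°; wrapped into (−180°, 180°]: 8.5657°.
Δφ = 51.8800 − -41.2865 = 93.1665°.
a = sin²(Δφ/2) + cos φ₁ · cos φ₂ · sin²(Δλ/2) = 0.530206.
c = 2·atan2(√a, √(1−a)) = 1.63124 rad → d = 6371·c ≈ 10392.66 km ≈ 5611.59 nmi.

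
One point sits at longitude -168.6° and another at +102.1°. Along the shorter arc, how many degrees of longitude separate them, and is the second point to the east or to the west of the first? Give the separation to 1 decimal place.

Raw difference: 102.1 − -168.6 = 270.7°.
Normalise into (−180°, 180°]: 270.7° − 360° = -89.3°.
Negative ⇒ the second point lies to the west; separation 89.3°.

89.3° west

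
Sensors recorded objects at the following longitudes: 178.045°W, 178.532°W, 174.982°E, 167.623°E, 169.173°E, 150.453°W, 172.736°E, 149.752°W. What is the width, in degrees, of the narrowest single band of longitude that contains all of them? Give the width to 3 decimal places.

42.625°

Sort the longitudes: -178.532°, -178.045°, -150.453°, -149.752°, +167.623°, +169.173°, +172.736°, +174.982°.
Eastward gaps between consecutive values (wrapping around): 0.487°, 27.592°, 0.701°, 317.375°, 1.550°, 3.563°, 2.246°, 6.486°.
Largest gap = 317.375° ⇒ minimal covering band is its complement: 360° − 317.375° = 42.625°.
Band runs from +167.623° eastward to -149.752°, crossing the antimeridian.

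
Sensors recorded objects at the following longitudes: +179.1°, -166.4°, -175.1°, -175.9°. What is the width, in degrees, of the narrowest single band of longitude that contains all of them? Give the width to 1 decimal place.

14.5°

Sort the longitudes: -175.9°, -175.1°, -166.4°, +179.1°.
Eastward gaps between consecutive values (wrapping around): 0.8°, 8.7°, 345.5°, 5.0°.
Largest gap = 345.5° ⇒ minimal covering band is its complement: 360° − 345.5° = 14.5°.
Band runs from +179.1° eastward to -166.4°, crossing the antimeridian.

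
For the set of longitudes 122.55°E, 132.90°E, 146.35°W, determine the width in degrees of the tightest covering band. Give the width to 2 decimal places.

91.10°

Sort the longitudes: -146.35°, +122.55°, +132.90°.
Eastward gaps between consecutive values (wrapping around): 268.90°, 10.35°, 80.75°.
Largest gap = 268.90° ⇒ minimal covering band is its complement: 360° − 268.90° = 91.10°.
Band runs from +122.55° eastward to -146.35°, crossing the antimeridian.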